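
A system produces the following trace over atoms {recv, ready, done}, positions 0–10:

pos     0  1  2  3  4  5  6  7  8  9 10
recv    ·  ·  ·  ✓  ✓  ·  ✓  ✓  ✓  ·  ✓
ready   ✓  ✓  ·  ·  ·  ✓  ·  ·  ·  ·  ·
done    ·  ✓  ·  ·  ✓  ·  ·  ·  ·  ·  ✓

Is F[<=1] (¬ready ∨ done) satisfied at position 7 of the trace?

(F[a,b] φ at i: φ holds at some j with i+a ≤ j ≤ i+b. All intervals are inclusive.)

True

Check (¬ready ∨ done) at each j in [7,8]:
  j=7: true
  j=8: true
Found at j=7 → formula holds.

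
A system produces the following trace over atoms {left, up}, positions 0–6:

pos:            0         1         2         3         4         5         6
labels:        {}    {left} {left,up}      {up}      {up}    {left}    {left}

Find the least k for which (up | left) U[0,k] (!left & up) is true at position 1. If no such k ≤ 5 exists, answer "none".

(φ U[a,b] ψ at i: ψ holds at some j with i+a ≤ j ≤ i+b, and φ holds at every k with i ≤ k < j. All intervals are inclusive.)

2

Need earliest j ≥ 1 with (!left & up), and (up | left) at every k in [1,j-1].
  j=1: rhs fails.
  j=2: rhs fails.
  j=3: rhs holds; lhs holds on [1,2]. k = 2.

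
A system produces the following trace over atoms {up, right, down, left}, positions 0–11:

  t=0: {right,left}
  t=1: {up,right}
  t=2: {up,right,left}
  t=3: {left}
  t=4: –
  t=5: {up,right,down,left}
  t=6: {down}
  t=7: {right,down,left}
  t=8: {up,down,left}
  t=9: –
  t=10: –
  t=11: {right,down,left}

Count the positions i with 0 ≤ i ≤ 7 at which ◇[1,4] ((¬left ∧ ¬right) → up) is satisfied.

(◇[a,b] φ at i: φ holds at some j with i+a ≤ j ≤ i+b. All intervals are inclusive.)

8

Evaluate at each i in [0,7]:
  i=0: ✓ (witness j=1)
  i=1: ✓ (witness j=2)
  i=2: ✓ (witness j=3)
  i=3: ✓ (witness j=5)
  i=4: ✓ (witness j=5)
  i=5: ✓ (witness j=7)
  i=6: ✓ (witness j=7)
  i=7: ✓ (witness j=8)
Positions where it holds: {0, 1, 2, 3, 4, 5, 6, 7} → 8.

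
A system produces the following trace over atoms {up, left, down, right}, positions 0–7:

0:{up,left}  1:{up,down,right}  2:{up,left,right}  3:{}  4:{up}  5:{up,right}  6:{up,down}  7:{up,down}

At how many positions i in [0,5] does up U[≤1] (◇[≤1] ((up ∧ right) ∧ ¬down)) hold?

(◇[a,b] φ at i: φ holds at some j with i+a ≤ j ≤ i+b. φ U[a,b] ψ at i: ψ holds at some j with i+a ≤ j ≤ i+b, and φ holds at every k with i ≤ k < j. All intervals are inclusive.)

5

Evaluate at each i in [0,5]:
  i=0: ✓ (rhs at j=1; lhs holds on [0,0])
  i=1: ✓ (rhs at j=1)
  i=2: ✓ (rhs at j=2)
  i=3: ✗ (lhs fails at k=3 before rhs at j=4)
  i=4: ✓ (rhs at j=4)
  i=5: ✓ (rhs at j=5)
Positions where it holds: {0, 1, 2, 4, 5} → 5.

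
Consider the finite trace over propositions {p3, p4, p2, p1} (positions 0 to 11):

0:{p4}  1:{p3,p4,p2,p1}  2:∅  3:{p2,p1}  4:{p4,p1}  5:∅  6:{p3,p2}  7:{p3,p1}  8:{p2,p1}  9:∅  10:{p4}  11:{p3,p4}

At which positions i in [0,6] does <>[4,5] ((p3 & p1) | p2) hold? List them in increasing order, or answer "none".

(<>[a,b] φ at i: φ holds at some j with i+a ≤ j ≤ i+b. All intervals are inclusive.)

1, 2, 3, 4

Evaluate at each i in [0,6]:
  i=0: ✗ (none in [4,5])
  i=1: ✓ (witness j=6)
  i=2: ✓ (witness j=6)
  i=3: ✓ (witness j=7)
  i=4: ✓ (witness j=8)
  i=5: ✗ (none in [9,10])
  i=6: ✗ (none in [10,11])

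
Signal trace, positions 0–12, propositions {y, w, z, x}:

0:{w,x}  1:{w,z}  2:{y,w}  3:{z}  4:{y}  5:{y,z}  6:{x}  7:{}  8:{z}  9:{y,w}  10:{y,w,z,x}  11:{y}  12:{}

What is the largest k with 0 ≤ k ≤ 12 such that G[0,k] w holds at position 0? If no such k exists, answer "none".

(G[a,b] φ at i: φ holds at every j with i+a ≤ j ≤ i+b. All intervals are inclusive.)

w must hold from j=0 onward; find where it first fails.
  j=0: holds
  j=1: holds
  j=2: holds
  j=3: fails
Holds on [0,2], so largest k = 2.

2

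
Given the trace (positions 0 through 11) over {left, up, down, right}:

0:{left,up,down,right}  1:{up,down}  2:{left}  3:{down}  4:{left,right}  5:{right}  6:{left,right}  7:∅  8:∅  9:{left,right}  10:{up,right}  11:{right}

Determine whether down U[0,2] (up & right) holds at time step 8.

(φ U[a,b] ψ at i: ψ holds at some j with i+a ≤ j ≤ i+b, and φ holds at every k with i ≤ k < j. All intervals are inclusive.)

Need some j in [8,10] with (up & right), and down at every k in [8,j-1].
  j=8: (up & right) false.
  j=9: (up & right) false.
  j=10: (up & right) holds, but down fails at k=8 → not this j.
No j in the window works → until fails.

Does not hold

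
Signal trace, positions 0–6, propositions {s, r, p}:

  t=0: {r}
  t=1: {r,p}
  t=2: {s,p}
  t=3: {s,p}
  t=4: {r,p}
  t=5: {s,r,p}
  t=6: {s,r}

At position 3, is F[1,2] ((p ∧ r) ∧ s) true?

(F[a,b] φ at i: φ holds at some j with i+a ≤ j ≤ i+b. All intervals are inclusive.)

True

Check ((p ∧ r) ∧ s) at each j in [4,5]:
  j=4: false
  j=5: true
Found at j=5 → formula holds.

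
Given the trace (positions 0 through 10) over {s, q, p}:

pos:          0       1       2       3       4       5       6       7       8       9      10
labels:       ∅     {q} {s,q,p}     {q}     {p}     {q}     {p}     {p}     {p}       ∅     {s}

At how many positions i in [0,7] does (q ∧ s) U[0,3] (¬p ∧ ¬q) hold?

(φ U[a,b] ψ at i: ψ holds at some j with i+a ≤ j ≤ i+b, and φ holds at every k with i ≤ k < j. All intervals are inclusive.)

1

Evaluate at each i in [0,7]:
  i=0: ✓ (rhs at j=0)
  i=1: ✗ (no rhs in [1,4])
  i=2: ✗ (no rhs in [2,5])
  i=3: ✗ (no rhs in [3,6])
  i=4: ✗ (no rhs in [4,7])
  i=5: ✗ (no rhs in [5,8])
  i=6: ✗ (lhs fails at k=6 before rhs at j=9)
  i=7: ✗ (lhs fails at k=7 before rhs at j=9)
Positions where it holds: {0} → 1.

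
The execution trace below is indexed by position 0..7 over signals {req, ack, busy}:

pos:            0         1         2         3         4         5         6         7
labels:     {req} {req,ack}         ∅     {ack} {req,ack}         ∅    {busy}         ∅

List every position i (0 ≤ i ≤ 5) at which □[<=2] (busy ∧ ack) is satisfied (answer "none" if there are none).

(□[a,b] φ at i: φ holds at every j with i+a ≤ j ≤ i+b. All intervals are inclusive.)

none

Evaluate at each i in [0,5]:
  i=0: ✗ (fails at j=0)
  i=1: ✗ (fails at j=1)
  i=2: ✗ (fails at j=2)
  i=3: ✗ (fails at j=3)
  i=4: ✗ (fails at j=4)
  i=5: ✗ (fails at j=5)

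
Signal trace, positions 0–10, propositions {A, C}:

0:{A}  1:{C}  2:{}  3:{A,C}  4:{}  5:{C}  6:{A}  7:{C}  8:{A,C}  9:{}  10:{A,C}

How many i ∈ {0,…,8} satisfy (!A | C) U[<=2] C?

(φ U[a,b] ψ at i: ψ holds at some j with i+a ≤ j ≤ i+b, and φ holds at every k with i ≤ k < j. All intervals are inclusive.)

7

Evaluate at each i in [0,8]:
  i=0: ✗ (lhs fails at k=0 before rhs at j=1)
  i=1: ✓ (rhs at j=1)
  i=2: ✓ (rhs at j=3; lhs holds on [2,2])
  i=3: ✓ (rhs at j=3)
  i=4: ✓ (rhs at j=5; lhs holds on [4,4])
  i=5: ✓ (rhs at j=5)
  i=6: ✗ (lhs fails at k=6 before rhs at j=7)
  i=7: ✓ (rhs at j=7)
  i=8: ✓ (rhs at j=8)
Positions where it holds: {1, 2, 3, 4, 5, 7, 8} → 7.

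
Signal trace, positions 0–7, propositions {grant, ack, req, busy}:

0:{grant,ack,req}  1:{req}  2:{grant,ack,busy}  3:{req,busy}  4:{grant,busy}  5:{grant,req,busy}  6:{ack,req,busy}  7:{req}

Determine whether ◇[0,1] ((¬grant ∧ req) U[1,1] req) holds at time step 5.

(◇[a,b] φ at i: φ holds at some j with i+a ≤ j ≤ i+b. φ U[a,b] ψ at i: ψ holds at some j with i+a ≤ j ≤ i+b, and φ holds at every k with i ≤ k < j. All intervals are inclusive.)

Check ((¬grant ∧ req) U[1,1] req) at each j in [5,6]:
  j=5: fails
  j=6: holds
Found at j=6 → formula holds.

True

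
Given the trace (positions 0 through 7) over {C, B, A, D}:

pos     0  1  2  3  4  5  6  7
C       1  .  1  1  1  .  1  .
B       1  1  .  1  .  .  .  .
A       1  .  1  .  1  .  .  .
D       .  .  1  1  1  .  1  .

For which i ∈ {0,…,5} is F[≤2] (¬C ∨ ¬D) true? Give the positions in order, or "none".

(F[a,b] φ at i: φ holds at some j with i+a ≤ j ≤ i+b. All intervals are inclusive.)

Evaluate at each i in [0,5]:
  i=0: ✓ (witness j=0)
  i=1: ✓ (witness j=1)
  i=2: ✗ (none in [2,4])
  i=3: ✓ (witness j=5)
  i=4: ✓ (witness j=5)
  i=5: ✓ (witness j=5)

0, 1, 3, 4, 5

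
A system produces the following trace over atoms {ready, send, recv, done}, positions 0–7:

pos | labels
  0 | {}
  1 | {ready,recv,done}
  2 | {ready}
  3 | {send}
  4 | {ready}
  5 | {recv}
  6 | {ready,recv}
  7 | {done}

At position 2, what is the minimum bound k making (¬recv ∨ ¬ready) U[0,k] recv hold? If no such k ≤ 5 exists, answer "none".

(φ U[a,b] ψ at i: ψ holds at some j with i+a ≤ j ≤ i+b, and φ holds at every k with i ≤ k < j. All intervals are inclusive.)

3

Need earliest j ≥ 2 with recv, and (¬recv ∨ ¬ready) at every k in [2,j-1].
  j=2: rhs fails.
  j=3: rhs fails.
  j=4: rhs fails.
  j=5: rhs holds; lhs holds on [2,4]. k = 3.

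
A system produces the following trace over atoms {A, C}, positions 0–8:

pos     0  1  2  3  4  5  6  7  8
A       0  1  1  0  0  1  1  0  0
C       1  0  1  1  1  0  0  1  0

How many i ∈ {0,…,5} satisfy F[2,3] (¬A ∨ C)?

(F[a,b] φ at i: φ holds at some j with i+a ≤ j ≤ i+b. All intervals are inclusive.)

Evaluate at each i in [0,5]:
  i=0: ✓ (witness j=2)
  i=1: ✓ (witness j=3)
  i=2: ✓ (witness j=4)
  i=3: ✗ (none in [5,6])
  i=4: ✓ (witness j=7)
  i=5: ✓ (witness j=7)
Positions where it holds: {0, 1, 2, 4, 5} → 5.

5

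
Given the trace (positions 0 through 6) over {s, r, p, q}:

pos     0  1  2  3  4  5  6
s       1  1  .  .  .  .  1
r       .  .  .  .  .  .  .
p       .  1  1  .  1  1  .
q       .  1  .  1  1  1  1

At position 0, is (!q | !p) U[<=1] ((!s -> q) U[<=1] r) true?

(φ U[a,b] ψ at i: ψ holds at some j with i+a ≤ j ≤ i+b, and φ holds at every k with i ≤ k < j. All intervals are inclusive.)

Does not hold

Need some j in [0,1] with ((!s -> q) U[<=1] r), and (!q | !p) at every k in [0,j-1].
  j=0: ((!s -> q) U[<=1] r) — fails.
  j=1: ((!s -> q) U[<=1] r) — fails.
No j in the window works → until fails.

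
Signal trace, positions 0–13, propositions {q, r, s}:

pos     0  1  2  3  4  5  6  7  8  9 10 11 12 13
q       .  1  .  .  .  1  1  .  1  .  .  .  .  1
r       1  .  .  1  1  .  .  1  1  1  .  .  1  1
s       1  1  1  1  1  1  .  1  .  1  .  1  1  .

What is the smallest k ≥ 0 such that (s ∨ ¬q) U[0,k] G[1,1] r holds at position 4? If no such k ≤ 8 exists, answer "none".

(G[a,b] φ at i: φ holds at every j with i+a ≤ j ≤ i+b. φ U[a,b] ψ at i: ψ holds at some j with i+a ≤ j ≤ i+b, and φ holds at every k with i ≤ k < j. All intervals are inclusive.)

2

Need earliest j ≥ 4 with G[1,1] r, and (s ∨ ¬q) at every k in [4,j-1].
  j=4: rhs fails.
  j=5: rhs fails.
  j=6: rhs holds; lhs holds on [4,5]. k = 2.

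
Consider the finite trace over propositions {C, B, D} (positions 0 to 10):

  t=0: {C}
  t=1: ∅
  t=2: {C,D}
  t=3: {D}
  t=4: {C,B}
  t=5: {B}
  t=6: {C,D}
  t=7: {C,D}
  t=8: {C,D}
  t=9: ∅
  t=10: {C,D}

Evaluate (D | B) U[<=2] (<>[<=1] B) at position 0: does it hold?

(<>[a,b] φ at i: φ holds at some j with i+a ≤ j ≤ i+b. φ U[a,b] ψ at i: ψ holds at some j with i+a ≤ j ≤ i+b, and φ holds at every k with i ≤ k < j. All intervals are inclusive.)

Need some j in [0,2] with <>[<=1] B, and (D | B) at every k in [0,j-1].
  j=0: <>[<=1] B — fails (none in [0,1]).
  j=1: <>[<=1] B — fails (none in [1,2]).
  j=2: <>[<=1] B — fails (none in [2,3]).
No j in the window works → until fails.

No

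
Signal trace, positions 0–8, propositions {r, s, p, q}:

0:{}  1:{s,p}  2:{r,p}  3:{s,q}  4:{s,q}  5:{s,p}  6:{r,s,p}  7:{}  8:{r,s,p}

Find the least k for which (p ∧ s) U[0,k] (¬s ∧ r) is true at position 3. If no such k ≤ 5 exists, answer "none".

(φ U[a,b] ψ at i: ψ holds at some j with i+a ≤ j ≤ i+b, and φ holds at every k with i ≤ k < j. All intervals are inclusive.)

Need earliest j ≥ 3 with (¬s ∧ r), and (p ∧ s) at every k in [3,j-1].
  j=3: rhs fails.
  j=4: rhs fails.
  j=5: rhs fails.
  j=6: rhs fails.
  j=7: rhs fails.
  j=8: rhs fails.
No witness within the range → none.

none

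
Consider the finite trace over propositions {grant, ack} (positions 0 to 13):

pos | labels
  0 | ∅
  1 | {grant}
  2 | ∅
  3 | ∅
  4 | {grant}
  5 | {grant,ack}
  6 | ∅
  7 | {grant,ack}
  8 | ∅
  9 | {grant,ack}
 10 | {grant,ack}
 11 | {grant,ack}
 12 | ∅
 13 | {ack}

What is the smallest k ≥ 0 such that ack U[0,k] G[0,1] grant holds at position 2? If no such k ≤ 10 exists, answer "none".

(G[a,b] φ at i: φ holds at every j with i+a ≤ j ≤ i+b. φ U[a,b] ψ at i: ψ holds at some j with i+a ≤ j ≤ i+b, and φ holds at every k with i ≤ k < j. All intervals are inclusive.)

none

Need earliest j ≥ 2 with G[0,1] grant, and ack at every k in [2,j-1].
  j=2: rhs fails.
  j=3: rhs fails.
  j=4: rhs holds but lhs fails at k=2.
  j=5: rhs fails.
  j=6: rhs fails.
  j=7: rhs fails.
  j=8: rhs fails.
  j=9: rhs holds but lhs fails at k=2.
  j=10: rhs holds but lhs fails at k=2.
  j=11: rhs fails.
  j=12: rhs fails.
No witness within the range → none.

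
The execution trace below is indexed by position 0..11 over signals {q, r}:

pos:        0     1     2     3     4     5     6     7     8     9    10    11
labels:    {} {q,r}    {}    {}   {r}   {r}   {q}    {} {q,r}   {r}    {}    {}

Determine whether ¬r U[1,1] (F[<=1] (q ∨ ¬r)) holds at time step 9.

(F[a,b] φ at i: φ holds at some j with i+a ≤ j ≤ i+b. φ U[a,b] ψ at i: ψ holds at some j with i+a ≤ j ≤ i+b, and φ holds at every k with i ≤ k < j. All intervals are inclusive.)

No

Need some j in [10,10] with F[<=1] (q ∨ ¬r), and ¬r at every k in [9,j-1].
  j=10: F[<=1] (q ∨ ¬r) holds, but ¬r fails at k=9 → not this j.
No j in the window works → until fails.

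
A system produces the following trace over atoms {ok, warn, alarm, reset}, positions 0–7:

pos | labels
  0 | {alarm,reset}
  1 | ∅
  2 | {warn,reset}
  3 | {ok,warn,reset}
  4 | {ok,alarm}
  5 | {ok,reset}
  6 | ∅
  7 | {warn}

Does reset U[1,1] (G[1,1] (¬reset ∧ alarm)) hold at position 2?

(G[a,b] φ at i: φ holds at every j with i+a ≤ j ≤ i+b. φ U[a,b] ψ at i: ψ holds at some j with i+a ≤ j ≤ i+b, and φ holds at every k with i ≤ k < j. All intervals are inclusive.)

Need some j in [3,3] with G[1,1] (¬reset ∧ alarm), and reset at every k in [2,j-1].
  j=3: G[1,1] (¬reset ∧ alarm) holds; reset holds at every k in [2,2] → satisfied.

Yes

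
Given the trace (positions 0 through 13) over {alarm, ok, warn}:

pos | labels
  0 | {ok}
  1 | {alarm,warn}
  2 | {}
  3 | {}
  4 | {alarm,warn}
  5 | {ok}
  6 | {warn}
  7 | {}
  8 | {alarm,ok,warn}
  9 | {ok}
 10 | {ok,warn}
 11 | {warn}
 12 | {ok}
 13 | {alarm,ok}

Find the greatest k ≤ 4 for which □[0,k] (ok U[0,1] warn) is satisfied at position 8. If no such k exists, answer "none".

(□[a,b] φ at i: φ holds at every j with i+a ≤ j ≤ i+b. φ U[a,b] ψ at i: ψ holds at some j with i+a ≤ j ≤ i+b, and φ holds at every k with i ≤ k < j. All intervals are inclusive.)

(ok U[0,1] warn) must hold from j=8 onward; find where it first fails.
  j=8: holds
  j=9: holds
  j=10: holds
  j=11: holds
  j=12: fails
Holds on [8,11], so largest k = 3.

3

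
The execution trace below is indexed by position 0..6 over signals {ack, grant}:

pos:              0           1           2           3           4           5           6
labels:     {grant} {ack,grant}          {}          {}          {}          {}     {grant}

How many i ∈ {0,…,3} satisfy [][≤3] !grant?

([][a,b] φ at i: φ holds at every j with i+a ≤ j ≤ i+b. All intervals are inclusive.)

1

Evaluate at each i in [0,3]:
  i=0: ✗ (fails at j=0)
  i=1: ✗ (fails at j=1)
  i=2: ✓ (all of [2,5])
  i=3: ✗ (fails at j=6)
Positions where it holds: {2} → 1.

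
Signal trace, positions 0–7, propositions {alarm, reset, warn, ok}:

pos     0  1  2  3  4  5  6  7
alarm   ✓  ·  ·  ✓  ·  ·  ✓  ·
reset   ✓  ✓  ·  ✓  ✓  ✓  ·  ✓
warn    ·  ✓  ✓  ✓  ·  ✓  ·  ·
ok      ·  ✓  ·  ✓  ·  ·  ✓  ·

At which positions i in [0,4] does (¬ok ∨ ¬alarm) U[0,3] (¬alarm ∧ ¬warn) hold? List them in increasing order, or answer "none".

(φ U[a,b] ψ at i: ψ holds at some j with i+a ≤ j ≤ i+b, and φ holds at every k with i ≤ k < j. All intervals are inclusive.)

4

Evaluate at each i in [0,4]:
  i=0: ✗ (no rhs in [0,3])
  i=1: ✗ (lhs fails at k=3 before rhs at j=4)
  i=2: ✗ (lhs fails at k=3 before rhs at j=4)
  i=3: ✗ (lhs fails at k=3 before rhs at j=4)
  i=4: ✓ (rhs at j=4)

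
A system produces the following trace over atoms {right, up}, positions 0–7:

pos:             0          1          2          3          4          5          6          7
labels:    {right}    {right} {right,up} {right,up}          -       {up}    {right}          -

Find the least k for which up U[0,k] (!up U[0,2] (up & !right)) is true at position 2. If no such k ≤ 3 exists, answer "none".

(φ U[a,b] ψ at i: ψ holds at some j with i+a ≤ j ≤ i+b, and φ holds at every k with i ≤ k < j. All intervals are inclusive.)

Need earliest j ≥ 2 with (!up U[0,2] (up & !right)), and up at every k in [2,j-1].
  j=2: rhs fails.
  j=3: rhs fails.
  j=4: rhs holds; lhs holds on [2,3]. k = 2.

2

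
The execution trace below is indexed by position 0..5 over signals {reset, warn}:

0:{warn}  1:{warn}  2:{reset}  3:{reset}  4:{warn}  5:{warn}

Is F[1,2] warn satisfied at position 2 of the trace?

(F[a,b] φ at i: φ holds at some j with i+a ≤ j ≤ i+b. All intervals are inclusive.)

Yes

Check warn at each j in [3,4]:
  j=3: false
  j=4: true
Found at j=4 → formula holds.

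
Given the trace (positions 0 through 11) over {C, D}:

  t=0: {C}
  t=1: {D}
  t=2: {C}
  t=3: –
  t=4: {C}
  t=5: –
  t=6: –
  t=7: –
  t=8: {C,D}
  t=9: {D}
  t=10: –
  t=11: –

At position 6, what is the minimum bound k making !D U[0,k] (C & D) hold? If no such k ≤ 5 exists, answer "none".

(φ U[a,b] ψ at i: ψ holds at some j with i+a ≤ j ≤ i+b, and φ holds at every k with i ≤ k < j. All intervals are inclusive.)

2

Need earliest j ≥ 6 with (C & D), and !D at every k in [6,j-1].
  j=6: rhs fails.
  j=7: rhs fails.
  j=8: rhs holds; lhs holds on [6,7]. k = 2.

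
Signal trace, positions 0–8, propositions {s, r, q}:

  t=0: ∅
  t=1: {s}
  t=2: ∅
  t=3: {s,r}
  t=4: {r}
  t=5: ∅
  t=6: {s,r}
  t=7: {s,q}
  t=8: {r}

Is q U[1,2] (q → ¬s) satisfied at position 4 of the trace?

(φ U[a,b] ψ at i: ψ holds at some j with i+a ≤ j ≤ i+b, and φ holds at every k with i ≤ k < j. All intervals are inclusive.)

Does not hold

Need some j in [5,6] with (q → ¬s), and q at every k in [4,j-1].
  j=5: (q → ¬s) holds, but q fails at k=4 → not this j.
  j=6: (q → ¬s) holds, but q fails at k=4 → not this j.
No j in the window works → until fails.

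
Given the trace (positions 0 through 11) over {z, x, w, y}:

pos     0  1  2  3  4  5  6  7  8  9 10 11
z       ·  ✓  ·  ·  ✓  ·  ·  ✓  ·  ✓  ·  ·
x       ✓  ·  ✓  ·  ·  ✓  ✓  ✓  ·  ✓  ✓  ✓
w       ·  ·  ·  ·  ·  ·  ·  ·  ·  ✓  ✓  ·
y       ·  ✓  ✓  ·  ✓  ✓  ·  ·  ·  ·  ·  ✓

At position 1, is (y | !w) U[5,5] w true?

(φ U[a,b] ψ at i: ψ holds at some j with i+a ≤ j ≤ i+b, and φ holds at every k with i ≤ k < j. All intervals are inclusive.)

Need some j in [6,6] with w, and (y | !w) at every k in [1,j-1].
  j=6: w false.
No j in the window works → until fails.

No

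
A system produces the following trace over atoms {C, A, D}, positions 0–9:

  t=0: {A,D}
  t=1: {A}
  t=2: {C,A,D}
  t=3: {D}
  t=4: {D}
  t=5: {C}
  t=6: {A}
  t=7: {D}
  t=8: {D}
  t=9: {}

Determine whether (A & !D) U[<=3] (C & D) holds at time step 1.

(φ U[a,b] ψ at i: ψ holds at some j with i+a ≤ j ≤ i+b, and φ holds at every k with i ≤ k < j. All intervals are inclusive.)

True

Need some j in [1,4] with (C & D), and (A & !D) at every k in [1,j-1].
  j=1: (C & D) false.
  j=2: (C & D) holds; (A & !D) holds at every k in [1,1] → satisfied.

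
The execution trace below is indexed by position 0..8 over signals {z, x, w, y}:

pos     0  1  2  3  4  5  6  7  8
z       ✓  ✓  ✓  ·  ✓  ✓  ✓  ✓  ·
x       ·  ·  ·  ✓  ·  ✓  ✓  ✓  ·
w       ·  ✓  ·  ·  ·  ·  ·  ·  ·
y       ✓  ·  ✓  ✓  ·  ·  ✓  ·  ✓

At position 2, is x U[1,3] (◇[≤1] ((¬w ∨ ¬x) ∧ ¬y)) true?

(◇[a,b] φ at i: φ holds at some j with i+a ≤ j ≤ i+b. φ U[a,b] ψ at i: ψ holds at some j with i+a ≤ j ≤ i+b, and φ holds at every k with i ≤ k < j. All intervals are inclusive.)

No

Need some j in [3,5] with ◇[≤1] ((¬w ∨ ¬x) ∧ ¬y), and x at every k in [2,j-1].
  j=3: ◇[≤1] ((¬w ∨ ¬x) ∧ ¬y) holds, but x fails at k=2 → not this j.
  j=4: ◇[≤1] ((¬w ∨ ¬x) ∧ ¬y) holds, but x fails at k=2 → not this j.
  j=5: ◇[≤1] ((¬w ∨ ¬x) ∧ ¬y) holds, but x fails at k=2 → not this j.
No j in the window works → until fails.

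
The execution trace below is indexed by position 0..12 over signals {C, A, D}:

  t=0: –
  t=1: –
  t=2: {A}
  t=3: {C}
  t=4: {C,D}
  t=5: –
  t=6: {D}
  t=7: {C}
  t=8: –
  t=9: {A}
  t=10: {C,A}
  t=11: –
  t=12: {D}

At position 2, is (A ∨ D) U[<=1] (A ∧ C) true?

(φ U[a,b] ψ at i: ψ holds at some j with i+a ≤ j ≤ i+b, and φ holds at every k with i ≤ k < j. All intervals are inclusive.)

Need some j in [2,3] with (A ∧ C), and (A ∨ D) at every k in [2,j-1].
  j=2: (A ∧ C) false.
  j=3: (A ∧ C) false.
No j in the window works → until fails.

False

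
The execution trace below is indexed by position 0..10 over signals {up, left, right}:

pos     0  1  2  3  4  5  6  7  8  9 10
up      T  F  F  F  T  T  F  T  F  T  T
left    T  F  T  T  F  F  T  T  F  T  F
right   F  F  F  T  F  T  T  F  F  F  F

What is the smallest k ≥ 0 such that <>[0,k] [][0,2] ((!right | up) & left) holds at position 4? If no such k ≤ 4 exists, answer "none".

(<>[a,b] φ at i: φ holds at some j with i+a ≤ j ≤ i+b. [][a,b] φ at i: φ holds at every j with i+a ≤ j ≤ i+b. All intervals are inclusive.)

none

Scan j = 4,5,… for [][0,2] ((!right | up) & left):
  j=4: fails
  j=5: fails
  j=6: fails
  j=7: fails
  j=8: fails
No j in [4,8] satisfies it → none.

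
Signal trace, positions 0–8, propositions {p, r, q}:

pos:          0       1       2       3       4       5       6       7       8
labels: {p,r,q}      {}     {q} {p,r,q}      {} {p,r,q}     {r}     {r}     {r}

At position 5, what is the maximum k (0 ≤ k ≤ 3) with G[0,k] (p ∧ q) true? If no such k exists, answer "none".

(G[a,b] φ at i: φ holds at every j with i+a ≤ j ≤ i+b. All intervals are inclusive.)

(p ∧ q) must hold from j=5 onward; find where it first fails.
  j=5: holds
  j=6: fails
Holds on [5,5], so largest k = 0.

0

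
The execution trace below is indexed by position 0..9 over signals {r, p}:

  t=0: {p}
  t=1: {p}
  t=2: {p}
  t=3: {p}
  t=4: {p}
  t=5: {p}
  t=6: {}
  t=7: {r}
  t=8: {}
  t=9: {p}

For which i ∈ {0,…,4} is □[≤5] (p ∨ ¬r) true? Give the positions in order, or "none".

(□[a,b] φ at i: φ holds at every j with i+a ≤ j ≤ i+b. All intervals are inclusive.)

Evaluate at each i in [0,4]:
  i=0: ✓ (all of [0,5])
  i=1: ✓ (all of [1,6])
  i=2: ✗ (fails at j=7)
  i=3: ✗ (fails at j=7)
  i=4: ✗ (fails at j=7)

0, 1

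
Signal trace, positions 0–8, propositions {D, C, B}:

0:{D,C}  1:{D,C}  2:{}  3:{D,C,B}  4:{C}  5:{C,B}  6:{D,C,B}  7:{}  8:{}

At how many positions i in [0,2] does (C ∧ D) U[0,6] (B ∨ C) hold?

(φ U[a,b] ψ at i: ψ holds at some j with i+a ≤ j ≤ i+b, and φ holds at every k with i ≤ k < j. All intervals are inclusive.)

2

Evaluate at each i in [0,2]:
  i=0: ✓ (rhs at j=0)
  i=1: ✓ (rhs at j=1)
  i=2: ✗ (lhs fails at k=2 before rhs at j=3)
Positions where it holds: {0, 1} → 2.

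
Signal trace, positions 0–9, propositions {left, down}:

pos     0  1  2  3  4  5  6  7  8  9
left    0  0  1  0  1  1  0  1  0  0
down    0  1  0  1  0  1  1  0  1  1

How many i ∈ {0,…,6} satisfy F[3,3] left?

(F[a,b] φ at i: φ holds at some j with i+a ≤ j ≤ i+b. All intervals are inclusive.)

Evaluate at each i in [0,6]:
  i=0: ✗ (none in [3,3])
  i=1: ✓ (witness j=4)
  i=2: ✓ (witness j=5)
  i=3: ✗ (none in [6,6])
  i=4: ✓ (witness j=7)
  i=5: ✗ (none in [8,8])
  i=6: ✗ (none in [9,9])
Positions where it holds: {1, 2, 4} → 3.

3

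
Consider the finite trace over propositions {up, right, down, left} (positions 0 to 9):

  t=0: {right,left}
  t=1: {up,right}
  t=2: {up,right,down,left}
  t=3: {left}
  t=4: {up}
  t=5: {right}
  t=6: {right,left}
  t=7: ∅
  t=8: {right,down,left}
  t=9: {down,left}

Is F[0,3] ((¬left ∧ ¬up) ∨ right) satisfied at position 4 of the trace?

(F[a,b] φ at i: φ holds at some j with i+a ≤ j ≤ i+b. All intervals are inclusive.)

Holds

Check ((¬left ∧ ¬up) ∨ right) at each j in [4,7]:
  j=4: false
  j=5: true
  j=6: true
  j=7: true
Found at j=5 → formula holds.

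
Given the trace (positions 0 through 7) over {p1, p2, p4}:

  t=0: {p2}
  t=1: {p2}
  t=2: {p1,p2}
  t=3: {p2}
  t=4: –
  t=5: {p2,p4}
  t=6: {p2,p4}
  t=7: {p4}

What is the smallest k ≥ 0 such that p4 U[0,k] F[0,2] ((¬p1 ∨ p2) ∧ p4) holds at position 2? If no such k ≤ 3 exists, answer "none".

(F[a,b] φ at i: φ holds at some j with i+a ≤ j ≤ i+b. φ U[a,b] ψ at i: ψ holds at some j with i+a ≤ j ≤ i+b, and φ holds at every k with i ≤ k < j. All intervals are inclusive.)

Need earliest j ≥ 2 with F[0,2] ((¬p1 ∨ p2) ∧ p4), and p4 at every k in [2,j-1].
  j=2: rhs fails.
  j=3: rhs holds but lhs fails at k=2.
  j=4: rhs holds but lhs fails at k=2.
  j=5: rhs holds but lhs fails at k=2.
No witness within the range → none.

none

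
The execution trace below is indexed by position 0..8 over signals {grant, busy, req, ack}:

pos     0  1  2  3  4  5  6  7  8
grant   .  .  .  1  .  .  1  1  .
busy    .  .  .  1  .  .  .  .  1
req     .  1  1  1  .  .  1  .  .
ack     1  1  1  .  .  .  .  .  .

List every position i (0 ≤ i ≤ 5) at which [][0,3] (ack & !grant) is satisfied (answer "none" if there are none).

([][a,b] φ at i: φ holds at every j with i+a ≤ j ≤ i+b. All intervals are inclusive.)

none

Evaluate at each i in [0,5]:
  i=0: ✗ (fails at j=3)
  i=1: ✗ (fails at j=3)
  i=2: ✗ (fails at j=3)
  i=3: ✗ (fails at j=3)
  i=4: ✗ (fails at j=4)
  i=5: ✗ (fails at j=5)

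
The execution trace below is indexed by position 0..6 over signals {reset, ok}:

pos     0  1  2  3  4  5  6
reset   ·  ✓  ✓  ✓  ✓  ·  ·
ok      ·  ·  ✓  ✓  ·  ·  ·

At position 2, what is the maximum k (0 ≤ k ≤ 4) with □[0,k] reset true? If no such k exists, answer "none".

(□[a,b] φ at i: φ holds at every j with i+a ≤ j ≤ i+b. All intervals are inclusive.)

reset must hold from j=2 onward; find where it first fails.
  j=2: holds
  j=3: holds
  j=4: holds
  j=5: fails
Holds on [2,4], so largest k = 2.

2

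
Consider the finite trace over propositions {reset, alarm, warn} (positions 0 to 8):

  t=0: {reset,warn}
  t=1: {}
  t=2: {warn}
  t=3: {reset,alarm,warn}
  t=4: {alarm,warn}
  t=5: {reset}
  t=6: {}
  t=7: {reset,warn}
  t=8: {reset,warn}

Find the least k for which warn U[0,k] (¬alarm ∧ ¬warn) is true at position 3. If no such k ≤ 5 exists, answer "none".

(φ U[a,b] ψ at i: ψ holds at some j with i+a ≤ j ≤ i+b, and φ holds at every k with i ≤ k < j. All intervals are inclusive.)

2

Need earliest j ≥ 3 with (¬alarm ∧ ¬warn), and warn at every k in [3,j-1].
  j=3: rhs fails.
  j=4: rhs fails.
  j=5: rhs holds; lhs holds on [3,4]. k = 2.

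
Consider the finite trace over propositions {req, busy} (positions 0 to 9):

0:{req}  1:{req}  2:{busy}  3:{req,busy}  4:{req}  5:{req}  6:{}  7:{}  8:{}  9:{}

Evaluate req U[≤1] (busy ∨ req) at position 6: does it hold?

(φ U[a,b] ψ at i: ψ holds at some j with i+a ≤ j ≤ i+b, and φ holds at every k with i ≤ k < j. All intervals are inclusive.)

Need some j in [6,7] with (busy ∨ req), and req at every k in [6,j-1].
  j=6: (busy ∨ req) false.
  j=7: (busy ∨ req) false.
No j in the window works → until fails.

No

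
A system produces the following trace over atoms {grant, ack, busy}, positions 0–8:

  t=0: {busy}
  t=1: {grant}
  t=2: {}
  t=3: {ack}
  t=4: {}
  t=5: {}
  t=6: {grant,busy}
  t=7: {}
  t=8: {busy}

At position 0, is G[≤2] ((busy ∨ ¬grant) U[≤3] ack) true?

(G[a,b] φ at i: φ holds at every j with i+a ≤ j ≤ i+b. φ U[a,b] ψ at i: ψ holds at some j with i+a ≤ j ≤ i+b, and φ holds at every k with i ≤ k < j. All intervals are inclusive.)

Does not hold

Check ((busy ∨ ¬grant) U[≤3] ack) at every j in [0,2]:
  j=0: fails
  j=1: fails
  j=2: holds
Fails at j=0 → formula fails.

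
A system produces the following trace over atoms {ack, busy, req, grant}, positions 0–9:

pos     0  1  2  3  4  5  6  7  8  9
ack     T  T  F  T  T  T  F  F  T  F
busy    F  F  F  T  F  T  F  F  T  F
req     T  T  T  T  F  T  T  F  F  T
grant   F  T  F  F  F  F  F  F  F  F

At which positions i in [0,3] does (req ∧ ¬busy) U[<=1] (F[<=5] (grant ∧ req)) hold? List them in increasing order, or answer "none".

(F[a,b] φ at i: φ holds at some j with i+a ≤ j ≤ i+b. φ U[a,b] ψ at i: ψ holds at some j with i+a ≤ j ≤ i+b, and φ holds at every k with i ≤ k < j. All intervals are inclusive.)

Evaluate at each i in [0,3]:
  i=0: ✓ (rhs at j=0)
  i=1: ✓ (rhs at j=1)
  i=2: ✗ (no rhs in [2,3])
  i=3: ✗ (no rhs in [3,4])

0, 1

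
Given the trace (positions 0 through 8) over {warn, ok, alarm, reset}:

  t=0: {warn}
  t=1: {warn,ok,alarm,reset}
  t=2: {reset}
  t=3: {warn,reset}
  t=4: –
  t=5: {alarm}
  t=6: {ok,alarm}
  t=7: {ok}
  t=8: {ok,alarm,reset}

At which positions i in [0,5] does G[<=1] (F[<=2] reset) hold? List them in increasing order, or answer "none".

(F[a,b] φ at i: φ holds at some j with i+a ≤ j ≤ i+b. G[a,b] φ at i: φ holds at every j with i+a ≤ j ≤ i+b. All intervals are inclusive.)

Evaluate at each i in [0,5]:
  i=0: ✓ (all of [0,1])
  i=1: ✓ (all of [1,2])
  i=2: ✓ (all of [2,3])
  i=3: ✗ (fails at j=4)
  i=4: ✗ (fails at j=4)
  i=5: ✗ (fails at j=5)

0, 1, 2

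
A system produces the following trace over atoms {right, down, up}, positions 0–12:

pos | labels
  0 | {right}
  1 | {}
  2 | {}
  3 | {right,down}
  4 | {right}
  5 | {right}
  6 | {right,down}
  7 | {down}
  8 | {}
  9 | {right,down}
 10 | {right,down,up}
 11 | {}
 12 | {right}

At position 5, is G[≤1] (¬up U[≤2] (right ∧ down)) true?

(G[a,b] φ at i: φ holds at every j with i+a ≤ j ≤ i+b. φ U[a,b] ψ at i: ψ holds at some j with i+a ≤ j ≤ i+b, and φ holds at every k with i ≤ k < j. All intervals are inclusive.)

True

Check (¬up U[≤2] (right ∧ down)) at every j in [5,6]:
  j=5: holds
  j=6: holds
All positions satisfy it → formula holds.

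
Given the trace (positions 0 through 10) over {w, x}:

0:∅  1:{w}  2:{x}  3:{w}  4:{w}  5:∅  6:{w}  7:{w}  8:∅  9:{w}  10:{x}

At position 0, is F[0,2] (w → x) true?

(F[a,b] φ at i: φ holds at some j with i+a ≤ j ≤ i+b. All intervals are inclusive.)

Holds

Check (w → x) at each j in [0,2]:
  j=0: true
  j=1: false
  j=2: true
Found at j=0 → formula holds.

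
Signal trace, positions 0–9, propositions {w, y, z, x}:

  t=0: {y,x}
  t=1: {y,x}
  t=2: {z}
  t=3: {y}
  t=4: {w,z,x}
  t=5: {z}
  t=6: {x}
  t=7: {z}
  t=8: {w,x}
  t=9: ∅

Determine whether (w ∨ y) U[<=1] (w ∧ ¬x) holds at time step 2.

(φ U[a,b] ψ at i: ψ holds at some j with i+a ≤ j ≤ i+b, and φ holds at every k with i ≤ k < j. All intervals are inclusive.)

False

Need some j in [2,3] with (w ∧ ¬x), and (w ∨ y) at every k in [2,j-1].
  j=2: (w ∧ ¬x) false.
  j=3: (w ∧ ¬x) false.
No j in the window works → until fails.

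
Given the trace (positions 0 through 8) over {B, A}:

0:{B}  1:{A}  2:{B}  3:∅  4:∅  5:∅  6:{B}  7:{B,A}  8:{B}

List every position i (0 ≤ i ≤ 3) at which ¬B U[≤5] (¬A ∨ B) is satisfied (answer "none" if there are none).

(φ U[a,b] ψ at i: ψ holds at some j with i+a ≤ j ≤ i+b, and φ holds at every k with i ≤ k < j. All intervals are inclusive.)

Evaluate at each i in [0,3]:
  i=0: ✓ (rhs at j=0)
  i=1: ✓ (rhs at j=2; lhs holds on [1,1])
  i=2: ✓ (rhs at j=2)
  i=3: ✓ (rhs at j=3)

0, 1, 2, 3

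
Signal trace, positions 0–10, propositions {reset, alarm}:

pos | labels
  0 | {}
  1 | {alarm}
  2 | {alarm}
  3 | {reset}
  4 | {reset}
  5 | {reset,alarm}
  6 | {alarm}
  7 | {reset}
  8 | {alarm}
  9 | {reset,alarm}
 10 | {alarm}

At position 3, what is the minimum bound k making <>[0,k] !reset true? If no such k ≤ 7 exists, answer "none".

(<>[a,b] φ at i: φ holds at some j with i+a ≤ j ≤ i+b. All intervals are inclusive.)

Scan j = 3,4,… for !reset:
  j=3: fails
  j=4: fails
  j=5: fails
  j=6: holds
First hit at j=6, so smallest k = 6-3 = 3.

3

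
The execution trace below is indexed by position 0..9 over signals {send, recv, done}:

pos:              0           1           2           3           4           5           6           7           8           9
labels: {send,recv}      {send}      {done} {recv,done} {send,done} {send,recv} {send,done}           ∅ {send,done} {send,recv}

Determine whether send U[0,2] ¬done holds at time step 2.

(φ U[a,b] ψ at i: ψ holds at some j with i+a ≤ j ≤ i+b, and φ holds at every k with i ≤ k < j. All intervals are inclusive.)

False

Need some j in [2,4] with ¬done, and send at every k in [2,j-1].
  j=2: ¬done false.
  j=3: ¬done false.
  j=4: ¬done false.
No j in the window works → until fails.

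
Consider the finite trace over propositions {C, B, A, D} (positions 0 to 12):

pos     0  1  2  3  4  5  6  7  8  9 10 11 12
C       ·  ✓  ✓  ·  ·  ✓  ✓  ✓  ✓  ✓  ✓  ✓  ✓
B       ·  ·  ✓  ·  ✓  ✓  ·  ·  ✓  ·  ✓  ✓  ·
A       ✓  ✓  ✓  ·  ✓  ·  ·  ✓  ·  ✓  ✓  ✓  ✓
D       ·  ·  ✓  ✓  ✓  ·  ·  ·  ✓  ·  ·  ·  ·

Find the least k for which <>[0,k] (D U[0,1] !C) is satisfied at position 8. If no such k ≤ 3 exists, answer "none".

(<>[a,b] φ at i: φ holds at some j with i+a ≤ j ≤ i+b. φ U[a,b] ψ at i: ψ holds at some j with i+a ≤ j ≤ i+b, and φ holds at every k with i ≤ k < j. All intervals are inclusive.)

Scan j = 8,9,… for (D U[0,1] !C):
  j=8: fails
  j=9: fails
  j=10: fails
  j=11: fails
No j in [8,11] satisfies it → none.

none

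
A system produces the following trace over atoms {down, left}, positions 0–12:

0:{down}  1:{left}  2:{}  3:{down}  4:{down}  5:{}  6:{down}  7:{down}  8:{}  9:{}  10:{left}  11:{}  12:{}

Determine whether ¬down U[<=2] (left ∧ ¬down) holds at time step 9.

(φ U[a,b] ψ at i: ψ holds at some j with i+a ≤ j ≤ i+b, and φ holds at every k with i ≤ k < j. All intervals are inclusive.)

Need some j in [9,11] with (left ∧ ¬down), and ¬down at every k in [9,j-1].
  j=9: (left ∧ ¬down) false.
  j=10: (left ∧ ¬down) holds; ¬down holds at every k in [9,9] → satisfied.

Yes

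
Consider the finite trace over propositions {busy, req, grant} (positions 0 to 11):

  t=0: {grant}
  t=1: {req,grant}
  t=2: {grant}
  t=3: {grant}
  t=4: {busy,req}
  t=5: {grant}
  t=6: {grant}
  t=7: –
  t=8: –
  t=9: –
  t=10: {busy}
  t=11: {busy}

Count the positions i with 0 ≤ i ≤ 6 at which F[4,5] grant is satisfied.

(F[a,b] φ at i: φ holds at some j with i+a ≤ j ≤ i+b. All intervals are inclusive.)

3

Evaluate at each i in [0,6]:
  i=0: ✓ (witness j=5)
  i=1: ✓ (witness j=5)
  i=2: ✓ (witness j=6)
  i=3: ✗ (none in [7,8])
  i=4: ✗ (none in [8,9])
  i=5: ✗ (none in [9,10])
  i=6: ✗ (none in [10,11])
Positions where it holds: {0, 1, 2} → 3.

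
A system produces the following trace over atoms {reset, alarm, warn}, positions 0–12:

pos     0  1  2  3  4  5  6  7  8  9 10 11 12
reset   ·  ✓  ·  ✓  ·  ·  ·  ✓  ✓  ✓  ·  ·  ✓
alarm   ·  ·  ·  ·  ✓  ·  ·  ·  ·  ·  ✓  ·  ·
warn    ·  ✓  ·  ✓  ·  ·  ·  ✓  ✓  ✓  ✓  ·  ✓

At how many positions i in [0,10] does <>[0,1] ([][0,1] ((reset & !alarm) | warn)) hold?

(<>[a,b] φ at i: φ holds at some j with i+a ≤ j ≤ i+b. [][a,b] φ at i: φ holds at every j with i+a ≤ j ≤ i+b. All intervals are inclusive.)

Evaluate at each i in [0,10]:
  i=0: ✗ (none in [0,1])
  i=1: ✗ (none in [1,2])
  i=2: ✗ (none in [2,3])
  i=3: ✗ (none in [3,4])
  i=4: ✗ (none in [4,5])
  i=5: ✗ (none in [5,6])
  i=6: ✓ (witness j=7)
  i=7: ✓ (witness j=7)
  i=8: ✓ (witness j=8)
  i=9: ✓ (witness j=9)
  i=10: ✗ (none in [10,11])
Positions where it holds: {6, 7, 8, 9} → 4.

4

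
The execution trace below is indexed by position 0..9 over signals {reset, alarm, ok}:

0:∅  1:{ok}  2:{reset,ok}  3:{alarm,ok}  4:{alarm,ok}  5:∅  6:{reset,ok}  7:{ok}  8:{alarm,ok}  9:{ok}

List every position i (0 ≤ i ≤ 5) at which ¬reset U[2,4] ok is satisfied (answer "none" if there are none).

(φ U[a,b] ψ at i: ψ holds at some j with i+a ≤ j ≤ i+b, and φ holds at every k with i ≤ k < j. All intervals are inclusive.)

0, 3, 4

Evaluate at each i in [0,5]:
  i=0: ✓ (rhs at j=2; lhs holds on [0,1])
  i=1: ✗ (lhs fails at k=2 before rhs at j=3)
  i=2: ✗ (lhs fails at k=2 before rhs at j=4)
  i=3: ✓ (rhs at j=6; lhs holds on [3,5])
  i=4: ✓ (rhs at j=6; lhs holds on [4,5])
  i=5: ✗ (lhs fails at k=6 before rhs at j=7)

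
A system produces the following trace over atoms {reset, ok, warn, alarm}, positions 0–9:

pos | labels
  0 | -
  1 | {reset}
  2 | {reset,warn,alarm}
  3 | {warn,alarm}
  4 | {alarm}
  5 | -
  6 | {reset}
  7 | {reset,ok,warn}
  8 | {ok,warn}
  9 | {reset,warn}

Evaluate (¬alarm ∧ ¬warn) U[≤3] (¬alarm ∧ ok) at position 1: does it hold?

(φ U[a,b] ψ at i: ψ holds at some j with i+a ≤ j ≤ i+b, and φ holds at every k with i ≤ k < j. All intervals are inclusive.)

Need some j in [1,4] with (¬alarm ∧ ok), and (¬alarm ∧ ¬warn) at every k in [1,j-1].
  j=1: (¬alarm ∧ ok) false.
  j=2: (¬alarm ∧ ok) false.
  j=3: (¬alarm ∧ ok) false.
  j=4: (¬alarm ∧ ok) false.
No j in the window works → until fails.

Does not hold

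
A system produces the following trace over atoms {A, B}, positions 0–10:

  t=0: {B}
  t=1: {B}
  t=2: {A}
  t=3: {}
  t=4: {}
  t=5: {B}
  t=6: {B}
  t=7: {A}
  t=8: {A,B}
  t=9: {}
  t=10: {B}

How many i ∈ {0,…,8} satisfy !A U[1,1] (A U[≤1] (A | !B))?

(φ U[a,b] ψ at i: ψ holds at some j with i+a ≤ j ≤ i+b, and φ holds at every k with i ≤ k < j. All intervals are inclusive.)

3

Evaluate at each i in [0,8]:
  i=0: ✗ (no rhs in [1,1])
  i=1: ✓ (rhs at j=2; lhs holds on [1,1])
  i=2: ✗ (lhs fails at k=2 before rhs at j=3)
  i=3: ✓ (rhs at j=4; lhs holds on [3,3])
  i=4: ✗ (no rhs in [5,5])
  i=5: ✗ (no rhs in [6,6])
  i=6: ✓ (rhs at j=7; lhs holds on [6,6])
  i=7: ✗ (lhs fails at k=7 before rhs at j=8)
  i=8: ✗ (lhs fails at k=8 before rhs at j=9)
Positions where it holds: {1, 3, 6} → 3.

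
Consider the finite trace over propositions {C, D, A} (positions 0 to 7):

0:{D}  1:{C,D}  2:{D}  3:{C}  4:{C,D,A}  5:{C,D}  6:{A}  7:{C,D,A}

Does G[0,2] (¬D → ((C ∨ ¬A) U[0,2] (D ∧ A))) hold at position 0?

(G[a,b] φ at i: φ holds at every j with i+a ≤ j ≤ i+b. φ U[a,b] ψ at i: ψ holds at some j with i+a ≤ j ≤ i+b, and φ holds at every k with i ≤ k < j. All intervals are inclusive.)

Holds

Check (¬D → ((C ∨ ¬A) U[0,2] (D ∧ A))) at every j in [0,2]:
  j=0: antecedent false → ✓
  j=1: antecedent false → ✓
  j=2: antecedent false → ✓
All positions satisfy it → formula holds.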